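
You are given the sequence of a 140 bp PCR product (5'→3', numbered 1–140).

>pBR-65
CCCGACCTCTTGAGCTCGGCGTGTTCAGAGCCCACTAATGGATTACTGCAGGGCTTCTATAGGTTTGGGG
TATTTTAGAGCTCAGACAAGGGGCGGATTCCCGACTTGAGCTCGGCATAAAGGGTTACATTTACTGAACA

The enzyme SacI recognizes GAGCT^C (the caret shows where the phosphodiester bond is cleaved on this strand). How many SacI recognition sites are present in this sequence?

GAGCTC occurs starting at positions 12, 78, 108.
SacI cuts at 3 sites.

3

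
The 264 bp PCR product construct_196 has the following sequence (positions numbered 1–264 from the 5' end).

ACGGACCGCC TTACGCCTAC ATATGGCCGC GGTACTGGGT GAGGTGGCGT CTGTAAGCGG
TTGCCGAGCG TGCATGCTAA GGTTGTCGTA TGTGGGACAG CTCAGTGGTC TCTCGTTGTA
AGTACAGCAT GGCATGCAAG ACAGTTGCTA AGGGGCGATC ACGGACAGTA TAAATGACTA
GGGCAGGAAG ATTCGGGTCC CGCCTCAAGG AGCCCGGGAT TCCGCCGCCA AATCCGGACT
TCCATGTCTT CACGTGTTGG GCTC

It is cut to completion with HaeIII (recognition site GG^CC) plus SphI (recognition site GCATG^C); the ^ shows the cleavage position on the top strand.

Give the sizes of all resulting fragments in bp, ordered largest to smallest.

128, 60, 50, 26 bp

The HaeIII site (GGCC) starts at position 25.
HaeIII cuts after base 2 of each site, so after position 26.
SphI sites (GCATGC) start at positions 72, 132.
SphI cuts after base 5 of each site (before the last base), so after positions 76, 136.
Combined cut positions: 26, 76, 136.
Linear molecule, 3 cuts → 4 fragments:
  1–26 → 26 bp
  27–76 → 50 bp
  77–136 → 60 bp
  137–264 → 128 bp
Sorted largest to smallest: 128, 60, 50, 26 bp.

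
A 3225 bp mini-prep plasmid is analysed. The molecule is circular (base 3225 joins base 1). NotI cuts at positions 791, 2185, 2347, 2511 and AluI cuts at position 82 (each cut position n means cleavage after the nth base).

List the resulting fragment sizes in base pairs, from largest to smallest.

Combined cut positions (sorted): 82, 791, 2185, 2347, 2511.
Circular molecule, 5 cuts → 5 fragments:
  791 − 82 = 709 bp
  2185 − 791 = 1394 bp
  2347 − 2185 = 162 bp
  2511 − 2347 = 164 bp
  wrap: 3225 − 2511 + 82 = 796 bp
Sorted largest to smallest: 1394, 796, 709, 164, 162 bp.

1394, 796, 709, 164, 162 bp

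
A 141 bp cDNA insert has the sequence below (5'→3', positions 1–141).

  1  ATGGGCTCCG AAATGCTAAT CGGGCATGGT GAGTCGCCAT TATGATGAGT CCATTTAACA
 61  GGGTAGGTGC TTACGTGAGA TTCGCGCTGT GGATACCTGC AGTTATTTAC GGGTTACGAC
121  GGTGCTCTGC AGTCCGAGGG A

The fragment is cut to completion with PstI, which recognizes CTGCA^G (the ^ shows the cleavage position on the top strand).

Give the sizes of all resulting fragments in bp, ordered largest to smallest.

101, 30, 10 bp

PstI sites (CTGCAG) start at positions 97, 127.
PstI cuts after base 5 of each site (before the last base), so after positions 101, 131.
Linear molecule, 2 cuts → 3 fragments:
  1–101 → 101 bp
  102–131 → 30 bp
  132–141 → 10 bp
Sorted largest to smallest: 101, 30, 10 bp.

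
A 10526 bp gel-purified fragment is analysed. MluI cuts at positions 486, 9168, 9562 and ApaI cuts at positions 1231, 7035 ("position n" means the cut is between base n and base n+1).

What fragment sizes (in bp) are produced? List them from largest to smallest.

5804, 2133, 964, 745, 486, 394 bp

Combined cut positions (sorted): 486, 1231, 7035, 9168, 9562.
Linear molecule, 5 cuts → 6 fragments:
  486 − 0 = 486 bp
  1231 − 486 = 745 bp
  7035 − 1231 = 5804 bp
  9168 − 7035 = 2133 bp
  9562 − 9168 = 394 bp
  10526 − 9562 = 964 bp
Sorted largest to smallest: 5804, 2133, 964, 745, 486, 394 bp.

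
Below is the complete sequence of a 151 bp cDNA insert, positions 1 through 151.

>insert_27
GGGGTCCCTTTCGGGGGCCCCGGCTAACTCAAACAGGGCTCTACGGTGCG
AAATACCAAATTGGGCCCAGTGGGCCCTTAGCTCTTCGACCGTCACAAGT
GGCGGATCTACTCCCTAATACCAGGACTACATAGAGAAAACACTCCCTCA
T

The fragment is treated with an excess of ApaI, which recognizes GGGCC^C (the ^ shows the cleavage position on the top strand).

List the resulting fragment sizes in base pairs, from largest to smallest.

75, 48, 19, 9 bp

ApaI sites (GGGCCC) start at positions 15, 63, 72.
ApaI cuts after base 5 of each site (before the last base), so after positions 19, 67, 76.
Linear molecule, 3 cuts → 4 fragments:
  1–19 → 19 bp
  20–67 → 48 bp
  68–76 → 9 bp
  77–151 → 75 bp
Sorted largest to smallest: 75, 48, 19, 9 bp.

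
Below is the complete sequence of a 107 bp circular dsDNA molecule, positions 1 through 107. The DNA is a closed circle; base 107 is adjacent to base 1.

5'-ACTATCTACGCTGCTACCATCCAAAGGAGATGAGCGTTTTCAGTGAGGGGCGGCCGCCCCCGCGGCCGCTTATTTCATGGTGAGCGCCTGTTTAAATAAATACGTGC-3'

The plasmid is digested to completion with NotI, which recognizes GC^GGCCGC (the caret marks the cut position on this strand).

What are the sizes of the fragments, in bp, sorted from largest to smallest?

95, 12 bp

NotI sites (GCGGCCGC) start at positions 50, 62.
NotI cuts after base 2 of each site, so after positions 51, 63.
Circular molecule, 2 cuts → 2 fragments:
  52–63 → 12 bp
  64–107 then 1–51 → 44 + 51 = 95 bp
Sorted largest to smallest: 95, 12 bp.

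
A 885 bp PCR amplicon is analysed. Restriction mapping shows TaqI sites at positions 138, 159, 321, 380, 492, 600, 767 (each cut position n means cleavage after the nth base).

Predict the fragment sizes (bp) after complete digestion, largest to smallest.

Linear molecule, 7 cuts → 8 fragments:
  138 − 0 = 138 bp
  159 − 138 = 21 bp
  321 − 159 = 162 bp
  380 − 321 = 59 bp
  492 − 380 = 112 bp
  600 − 492 = 108 bp
  767 − 600 = 167 bp
  885 − 767 = 118 bp
Sorted largest to smallest: 167, 162, 138, 118, 112, 108, 59, 21 bp.

167, 162, 138, 118, 112, 108, 59, 21 bp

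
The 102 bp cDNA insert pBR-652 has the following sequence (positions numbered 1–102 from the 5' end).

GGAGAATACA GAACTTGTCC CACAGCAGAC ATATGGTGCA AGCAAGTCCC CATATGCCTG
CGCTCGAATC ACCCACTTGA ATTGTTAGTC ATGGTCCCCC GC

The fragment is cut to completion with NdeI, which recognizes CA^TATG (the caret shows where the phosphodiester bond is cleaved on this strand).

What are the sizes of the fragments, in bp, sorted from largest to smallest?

NdeI sites (CATATG) start at positions 30, 51.
NdeI cuts after base 2 of each site, so after positions 31, 52.
Linear molecule, 2 cuts → 3 fragments:
  1–31 → 31 bp
  32–52 → 21 bp
  53–102 → 50 bp
Sorted largest to smallest: 50, 31, 21 bp.

50, 31, 21 bp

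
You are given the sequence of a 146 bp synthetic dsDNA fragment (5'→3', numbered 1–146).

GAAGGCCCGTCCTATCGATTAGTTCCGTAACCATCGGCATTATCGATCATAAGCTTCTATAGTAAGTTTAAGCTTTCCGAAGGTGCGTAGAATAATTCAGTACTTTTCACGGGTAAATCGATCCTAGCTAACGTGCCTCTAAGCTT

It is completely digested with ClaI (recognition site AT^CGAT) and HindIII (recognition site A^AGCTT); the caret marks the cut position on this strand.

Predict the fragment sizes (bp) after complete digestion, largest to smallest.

ClaI sites (ATCGAT) start at positions 14, 42, 117.
ClaI cuts after base 2 of each site, so after positions 15, 43, 118.
HindIII sites (AAGCTT) start at positions 51, 70, 141.
HindIII cuts after the first base of each site, so after positions 51, 70, 141.
Combined cut positions: 15, 43, 51, 70, 118, 141.
Linear molecule, 6 cuts → 7 fragments:
  1–15 → 15 bp
  16–43 → 28 bp
  44–51 → 8 bp
  52–70 → 19 bp
  71–118 → 48 bp
  119–141 → 23 bp
  142–146 → 5 bp
Sorted largest to smallest: 48, 28, 23, 19, 15, 8, 5 bp.

48, 28, 23, 19, 15, 8, 5 bp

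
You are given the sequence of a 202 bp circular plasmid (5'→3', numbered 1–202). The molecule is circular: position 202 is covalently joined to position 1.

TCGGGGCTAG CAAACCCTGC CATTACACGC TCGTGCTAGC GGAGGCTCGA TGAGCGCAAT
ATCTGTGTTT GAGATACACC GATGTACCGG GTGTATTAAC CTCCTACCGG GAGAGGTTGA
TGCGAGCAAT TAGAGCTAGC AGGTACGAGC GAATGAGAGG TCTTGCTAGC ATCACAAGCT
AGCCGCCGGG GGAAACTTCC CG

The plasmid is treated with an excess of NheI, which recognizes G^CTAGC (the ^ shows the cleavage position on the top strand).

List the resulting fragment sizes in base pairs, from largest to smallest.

100, 30, 30, 29, 13 bp

NheI sites (GCTAGC) start at positions 6, 35, 135, 165, 178.
NheI cuts after the first base of each site, so after positions 6, 35, 135, 165, 178.
Circular molecule, 5 cuts → 5 fragments:
  7–35 → 29 bp
  36–135 → 100 bp
  136–165 → 30 bp
  166–178 → 13 bp
  179–202 then 1–6 → 24 + 6 = 30 bp
Sorted largest to smallest: 100, 30, 30, 29, 13 bp.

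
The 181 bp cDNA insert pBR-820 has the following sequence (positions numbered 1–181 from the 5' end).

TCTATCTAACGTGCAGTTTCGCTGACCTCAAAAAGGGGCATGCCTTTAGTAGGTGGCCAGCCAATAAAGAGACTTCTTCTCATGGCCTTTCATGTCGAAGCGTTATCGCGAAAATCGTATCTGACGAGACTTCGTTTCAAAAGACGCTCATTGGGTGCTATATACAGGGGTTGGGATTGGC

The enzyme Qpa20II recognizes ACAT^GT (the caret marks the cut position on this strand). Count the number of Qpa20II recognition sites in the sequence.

0

No occurrence of ACATGT is present in the sequence.
Qpa20II does not cut: 0 sites.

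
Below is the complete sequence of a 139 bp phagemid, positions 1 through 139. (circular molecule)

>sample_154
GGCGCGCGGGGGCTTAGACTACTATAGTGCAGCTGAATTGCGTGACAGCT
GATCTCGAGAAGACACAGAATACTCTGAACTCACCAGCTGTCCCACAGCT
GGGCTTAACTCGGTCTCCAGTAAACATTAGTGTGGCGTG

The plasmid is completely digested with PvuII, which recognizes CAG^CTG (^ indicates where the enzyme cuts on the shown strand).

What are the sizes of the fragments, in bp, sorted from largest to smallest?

73, 39, 16, 11 bp

PvuII sites (CAGCTG) start at positions 30, 46, 85, 96.
PvuII cuts after base 3 of each site, so after positions 32, 48, 87, 98.
Circular molecule, 4 cuts → 4 fragments:
  33–48 → 16 bp
  49–87 → 39 bp
  88–98 → 11 bp
  99–139 then 1–32 → 41 + 32 = 73 bp
Sorted largest to smallest: 73, 39, 16, 11 bp.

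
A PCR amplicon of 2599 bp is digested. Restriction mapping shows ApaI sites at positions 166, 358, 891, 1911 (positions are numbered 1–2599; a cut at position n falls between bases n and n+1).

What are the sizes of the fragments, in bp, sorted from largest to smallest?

1020, 688, 533, 192, 166 bp

Linear molecule, 4 cuts → 5 fragments:
  166 − 0 = 166 bp
  358 − 166 = 192 bp
  891 − 358 = 533 bp
  1911 − 891 = 1020 bp
  2599 − 1911 = 688 bp
Sorted largest to smallest: 1020, 688, 533, 192, 166 bp.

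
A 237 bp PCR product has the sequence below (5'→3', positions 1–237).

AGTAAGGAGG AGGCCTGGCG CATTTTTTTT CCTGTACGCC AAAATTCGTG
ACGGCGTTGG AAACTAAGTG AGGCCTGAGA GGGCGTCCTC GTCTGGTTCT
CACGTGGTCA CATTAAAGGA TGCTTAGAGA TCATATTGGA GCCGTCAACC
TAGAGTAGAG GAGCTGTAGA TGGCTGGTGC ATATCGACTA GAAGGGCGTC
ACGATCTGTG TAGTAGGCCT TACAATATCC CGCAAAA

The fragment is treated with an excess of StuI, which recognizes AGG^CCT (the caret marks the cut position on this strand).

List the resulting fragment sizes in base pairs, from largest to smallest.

StuI sites (AGGCCT) start at positions 11, 71, 215.
StuI cuts after base 3 of each site, so after positions 13, 73, 217.
Linear molecule, 3 cuts → 4 fragments:
  1–13 → 13 bp
  14–73 → 60 bp
  74–217 → 144 bp
  218–237 → 20 bp
Sorted largest to smallest: 144, 60, 20, 13 bp.

144, 60, 20, 13 bp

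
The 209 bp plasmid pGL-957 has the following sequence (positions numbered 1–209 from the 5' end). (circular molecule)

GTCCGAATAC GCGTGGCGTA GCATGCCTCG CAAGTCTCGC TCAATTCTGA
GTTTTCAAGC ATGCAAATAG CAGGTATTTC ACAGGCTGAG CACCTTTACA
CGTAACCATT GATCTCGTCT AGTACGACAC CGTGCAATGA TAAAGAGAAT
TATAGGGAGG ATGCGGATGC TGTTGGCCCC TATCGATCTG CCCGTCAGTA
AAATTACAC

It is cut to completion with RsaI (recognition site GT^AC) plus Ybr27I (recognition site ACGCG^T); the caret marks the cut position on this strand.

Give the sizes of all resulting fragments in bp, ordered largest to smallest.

110, 99 bp

The RsaI site (GTAC) starts at position 122.
RsaI cuts after base 2 of each site, so after position 123.
The Ybr27I site (ACGCGT) starts at position 9.
Ybr27I cuts after base 5 of each site (before the last base), so after position 13.
Combined cut positions: 13, 123.
Circular molecule, 2 cuts → 2 fragments:
  14–123 → 110 bp
  124–209 then 1–13 → 86 + 13 = 99 bp
Sorted largest to smallest: 110, 99 bp.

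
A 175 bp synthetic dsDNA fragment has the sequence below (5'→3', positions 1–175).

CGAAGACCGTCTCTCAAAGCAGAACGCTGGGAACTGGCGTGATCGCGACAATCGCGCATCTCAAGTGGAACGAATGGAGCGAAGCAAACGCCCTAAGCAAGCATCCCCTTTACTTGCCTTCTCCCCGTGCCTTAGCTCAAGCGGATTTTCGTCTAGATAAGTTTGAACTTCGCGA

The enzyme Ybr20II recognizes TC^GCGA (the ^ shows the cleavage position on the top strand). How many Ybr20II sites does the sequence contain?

TCGCGA occurs starting at positions 43, 170.
Ybr20II cuts at 2 sites.

2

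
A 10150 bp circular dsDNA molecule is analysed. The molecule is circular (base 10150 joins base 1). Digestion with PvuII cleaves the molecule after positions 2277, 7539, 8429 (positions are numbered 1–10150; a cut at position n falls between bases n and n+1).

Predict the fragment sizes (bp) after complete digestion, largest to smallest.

Circular molecule, 3 cuts → 3 fragments:
  7539 − 2277 = 5262 bp
  8429 − 7539 = 890 bp
  wrap: 10150 − 8429 + 2277 = 3998 bp
Sorted largest to smallest: 5262, 3998, 890 bp.

5262, 3998, 890 bp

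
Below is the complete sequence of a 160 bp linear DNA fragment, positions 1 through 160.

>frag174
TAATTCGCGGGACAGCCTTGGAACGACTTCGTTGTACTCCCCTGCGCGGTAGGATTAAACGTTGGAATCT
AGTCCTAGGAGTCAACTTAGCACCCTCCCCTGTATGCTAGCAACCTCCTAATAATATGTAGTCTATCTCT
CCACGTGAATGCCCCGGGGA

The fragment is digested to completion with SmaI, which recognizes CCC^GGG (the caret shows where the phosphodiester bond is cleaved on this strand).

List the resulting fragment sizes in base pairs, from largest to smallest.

155, 5 bp

The SmaI site (CCCGGG) starts at position 153.
SmaI cuts after base 3 of each site, so after position 155.
Linear molecule, 1 cut → 2 fragments:
  1–155 → 155 bp
  156–160 → 5 bp
Sorted largest to smallest: 155, 5 bp.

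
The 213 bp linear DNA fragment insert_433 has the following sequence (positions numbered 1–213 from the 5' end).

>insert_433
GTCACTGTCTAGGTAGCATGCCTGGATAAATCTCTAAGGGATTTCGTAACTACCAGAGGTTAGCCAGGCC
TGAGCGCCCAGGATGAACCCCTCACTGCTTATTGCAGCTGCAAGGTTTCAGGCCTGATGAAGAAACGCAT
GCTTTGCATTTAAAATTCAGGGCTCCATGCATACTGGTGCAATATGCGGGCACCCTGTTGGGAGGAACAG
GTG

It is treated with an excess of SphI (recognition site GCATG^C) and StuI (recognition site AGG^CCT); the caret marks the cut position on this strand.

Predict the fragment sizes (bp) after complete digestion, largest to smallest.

SphI sites (GCATGC) start at positions 16, 137.
SphI cuts after base 5 of each site (before the last base), so after positions 20, 141.
StuI sites (AGGCCT) start at positions 66, 120.
StuI cuts after base 3 of each site, so after positions 68, 122.
Combined cut positions: 20, 68, 122, 141.
Linear molecule, 4 cuts → 5 fragments:
  1–20 → 20 bp
  21–68 → 48 bp
  69–122 → 54 bp
  123–141 → 19 bp
  142–213 → 72 bp
Sorted largest to smallest: 72, 54, 48, 20, 19 bp.

72, 54, 48, 20, 19 bp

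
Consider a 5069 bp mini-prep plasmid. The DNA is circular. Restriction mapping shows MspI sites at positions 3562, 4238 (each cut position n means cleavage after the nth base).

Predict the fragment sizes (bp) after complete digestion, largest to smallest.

Circular molecule, 2 cuts → 2 fragments:
  4238 − 3562 = 676 bp
  wrap: 5069 − 4238 + 3562 = 4393 bp
Sorted largest to smallest: 4393, 676 bp.

4393, 676 bp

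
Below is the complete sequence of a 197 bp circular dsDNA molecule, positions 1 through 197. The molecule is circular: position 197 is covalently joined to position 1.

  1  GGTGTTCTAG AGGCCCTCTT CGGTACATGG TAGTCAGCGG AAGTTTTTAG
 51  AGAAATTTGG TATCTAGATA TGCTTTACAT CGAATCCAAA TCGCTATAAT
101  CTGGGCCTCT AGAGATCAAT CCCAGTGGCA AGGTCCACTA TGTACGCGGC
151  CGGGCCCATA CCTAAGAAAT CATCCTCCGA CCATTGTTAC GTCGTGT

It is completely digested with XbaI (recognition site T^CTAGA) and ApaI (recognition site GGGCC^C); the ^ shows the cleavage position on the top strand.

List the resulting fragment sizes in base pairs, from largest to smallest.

XbaI sites (TCTAGA) start at positions 6, 63, 108.
XbaI cuts after the first base of each site, so after positions 6, 63, 108.
The ApaI site (GGGCCC) starts at position 152.
ApaI cuts after base 5 of each site (before the last base), so after position 156.
Combined cut positions: 6, 63, 108, 156.
Circular molecule, 4 cuts → 4 fragments:
  7–63 → 57 bp
  64–108 → 45 bp
  109–156 → 48 bp
  157–197 then 1–6 → 41 + 6 = 47 bp
Sorted largest to smallest: 57, 48, 47, 45 bp.

57, 48, 47, 45 bp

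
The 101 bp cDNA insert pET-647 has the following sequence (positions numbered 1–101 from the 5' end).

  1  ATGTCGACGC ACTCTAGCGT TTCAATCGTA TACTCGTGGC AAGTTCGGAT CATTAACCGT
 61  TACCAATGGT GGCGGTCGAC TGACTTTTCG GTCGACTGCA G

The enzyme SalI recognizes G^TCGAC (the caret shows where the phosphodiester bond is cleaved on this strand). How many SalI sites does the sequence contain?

GTCGAC occurs starting at positions 3, 75, 91.
SalI cuts at 3 sites.

3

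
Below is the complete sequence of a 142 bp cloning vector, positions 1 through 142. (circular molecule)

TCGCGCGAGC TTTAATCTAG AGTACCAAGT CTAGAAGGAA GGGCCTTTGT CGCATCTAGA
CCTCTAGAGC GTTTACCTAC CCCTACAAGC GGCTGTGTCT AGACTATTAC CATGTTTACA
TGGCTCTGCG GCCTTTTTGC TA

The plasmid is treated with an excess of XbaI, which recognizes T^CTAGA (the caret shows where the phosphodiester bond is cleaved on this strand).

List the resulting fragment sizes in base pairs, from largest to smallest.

XbaI sites (TCTAGA) start at positions 16, 30, 55, 63, 98.
XbaI cuts after the first base of each site, so after positions 16, 30, 55, 63, 98.
Circular molecule, 5 cuts → 5 fragments:
  17–30 → 14 bp
  31–55 → 25 bp
  56–63 → 8 bp
  64–98 → 35 bp
  99–142 then 1–16 → 44 + 16 = 60 bp
Sorted largest to smallest: 60, 35, 25, 14, 8 bp.

60, 35, 25, 14, 8 bp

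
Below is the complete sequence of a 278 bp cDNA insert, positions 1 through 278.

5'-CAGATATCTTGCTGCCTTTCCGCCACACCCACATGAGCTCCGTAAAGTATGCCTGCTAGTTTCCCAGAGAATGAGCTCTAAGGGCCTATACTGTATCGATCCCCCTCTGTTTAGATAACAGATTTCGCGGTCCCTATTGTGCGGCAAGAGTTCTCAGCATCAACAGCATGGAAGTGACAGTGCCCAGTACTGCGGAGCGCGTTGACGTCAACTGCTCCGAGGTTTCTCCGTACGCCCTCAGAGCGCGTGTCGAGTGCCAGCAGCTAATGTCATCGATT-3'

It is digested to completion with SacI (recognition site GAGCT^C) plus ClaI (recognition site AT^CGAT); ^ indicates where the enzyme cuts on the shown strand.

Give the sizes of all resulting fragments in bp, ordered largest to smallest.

177, 39, 38, 19, 5 bp

SacI sites (GAGCTC) start at positions 35, 73.
SacI cuts after base 5 of each site (before the last base), so after positions 39, 77.
ClaI sites (ATCGAT) start at positions 95, 272.
ClaI cuts after base 2 of each site, so after positions 96, 273.
Combined cut positions: 39, 77, 96, 273.
Linear molecule, 4 cuts → 5 fragments:
  1–39 → 39 bp
  40–77 → 38 bp
  78–96 → 19 bp
  97–273 → 177 bp
  274–278 → 5 bp
Sorted largest to smallest: 177, 39, 38, 19, 5 bp.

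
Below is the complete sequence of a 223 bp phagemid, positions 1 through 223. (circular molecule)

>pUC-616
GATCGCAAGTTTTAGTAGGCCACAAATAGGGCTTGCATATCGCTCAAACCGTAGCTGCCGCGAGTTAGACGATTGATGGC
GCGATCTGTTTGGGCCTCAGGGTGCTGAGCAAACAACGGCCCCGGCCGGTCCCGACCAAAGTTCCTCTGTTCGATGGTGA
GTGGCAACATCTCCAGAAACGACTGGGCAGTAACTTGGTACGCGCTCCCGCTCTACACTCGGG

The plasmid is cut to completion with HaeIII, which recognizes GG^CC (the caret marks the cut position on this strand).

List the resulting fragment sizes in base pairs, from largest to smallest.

117, 75, 25, 6 bp

HaeIII sites (GGCC) start at positions 18, 93, 118, 124.
HaeIII cuts after base 2 of each site, so after positions 19, 94, 119, 125.
Circular molecule, 4 cuts → 4 fragments:
  20–94 → 75 bp
  95–119 → 25 bp
  120–125 → 6 bp
  126–223 then 1–19 → 98 + 19 = 117 bp
Sorted largest to smallest: 117, 75, 25, 6 bp.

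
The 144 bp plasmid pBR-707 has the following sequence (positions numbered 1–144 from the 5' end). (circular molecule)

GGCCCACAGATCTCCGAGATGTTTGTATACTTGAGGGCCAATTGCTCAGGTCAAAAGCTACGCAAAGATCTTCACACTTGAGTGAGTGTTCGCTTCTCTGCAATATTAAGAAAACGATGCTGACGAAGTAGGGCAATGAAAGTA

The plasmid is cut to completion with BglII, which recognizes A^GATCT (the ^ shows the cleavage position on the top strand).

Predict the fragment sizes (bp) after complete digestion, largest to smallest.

BglII sites (AGATCT) start at positions 8, 66.
BglII cuts after the first base of each site, so after positions 8, 66.
Circular molecule, 2 cuts → 2 fragments:
  9–66 → 58 bp
  67–144 then 1–8 → 78 + 8 = 86 bp
Sorted largest to smallest: 86, 58 bp.

86, 58 bp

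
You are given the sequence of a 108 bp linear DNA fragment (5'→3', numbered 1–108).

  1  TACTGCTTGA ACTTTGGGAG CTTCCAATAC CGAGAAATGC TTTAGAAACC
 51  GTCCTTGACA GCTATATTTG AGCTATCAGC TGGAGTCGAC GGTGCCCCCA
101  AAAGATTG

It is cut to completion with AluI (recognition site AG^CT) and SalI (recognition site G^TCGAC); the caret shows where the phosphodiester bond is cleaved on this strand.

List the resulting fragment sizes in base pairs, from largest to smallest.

41, 23, 20, 11, 7, 6 bp

AluI sites (AGCT) start at positions 19, 60, 71, 78.
AluI cuts after base 2 of each site, so after positions 20, 61, 72, 79.
The SalI site (GTCGAC) starts at position 85.
SalI cuts after the first base of each site, so after position 85.
Combined cut positions: 20, 61, 72, 79, 85.
Linear molecule, 5 cuts → 6 fragments:
  1–20 → 20 bp
  21–61 → 41 bp
  62–72 → 11 bp
  73–79 → 7 bp
  80–85 → 6 bp
  86–108 → 23 bp
Sorted largest to smallest: 41, 23, 20, 11, 7, 6 bp.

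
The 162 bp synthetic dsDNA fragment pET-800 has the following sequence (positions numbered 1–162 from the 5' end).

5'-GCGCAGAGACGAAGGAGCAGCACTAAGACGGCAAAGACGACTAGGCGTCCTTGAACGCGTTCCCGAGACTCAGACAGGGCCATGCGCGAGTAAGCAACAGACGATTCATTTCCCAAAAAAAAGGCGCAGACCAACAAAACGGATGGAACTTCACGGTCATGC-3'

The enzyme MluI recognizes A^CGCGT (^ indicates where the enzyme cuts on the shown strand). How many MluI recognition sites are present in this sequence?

ACGCGT occurs starting at position 55.
MluI cuts at 1 site.

1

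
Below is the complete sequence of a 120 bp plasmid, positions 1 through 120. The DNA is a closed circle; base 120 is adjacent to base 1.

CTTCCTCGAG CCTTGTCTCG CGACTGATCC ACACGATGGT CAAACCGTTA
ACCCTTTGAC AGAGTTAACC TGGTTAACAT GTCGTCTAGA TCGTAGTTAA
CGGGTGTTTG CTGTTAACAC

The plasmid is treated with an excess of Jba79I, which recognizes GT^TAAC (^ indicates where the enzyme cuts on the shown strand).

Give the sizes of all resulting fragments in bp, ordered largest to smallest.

54, 23, 17, 17, 9 bp

Jba79I sites (GTTAAC) start at positions 47, 64, 73, 96, 113.
Jba79I cuts after base 2 of each site, so after positions 48, 65, 74, 97, 114.
Circular molecule, 5 cuts → 5 fragments:
  49–65 → 17 bp
  66–74 → 9 bp
  75–97 → 23 bp
  98–114 → 17 bp
  115–120 then 1–48 → 6 + 48 = 54 bp
Sorted largest to smallest: 54, 23, 17, 17, 9 bp.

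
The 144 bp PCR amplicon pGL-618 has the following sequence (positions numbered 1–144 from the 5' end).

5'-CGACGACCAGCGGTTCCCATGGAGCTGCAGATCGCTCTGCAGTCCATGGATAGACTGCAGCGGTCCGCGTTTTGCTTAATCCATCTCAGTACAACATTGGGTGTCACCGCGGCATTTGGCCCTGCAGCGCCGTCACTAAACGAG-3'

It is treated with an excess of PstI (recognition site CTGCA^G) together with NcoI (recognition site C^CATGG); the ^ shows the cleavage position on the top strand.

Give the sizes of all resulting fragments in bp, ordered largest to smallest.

67, 18, 17, 15, 12, 12, 3 bp

PstI sites (CTGCAG) start at positions 25, 37, 55, 122.
PstI cuts after base 5 of each site (before the last base), so after positions 29, 41, 59, 126.
NcoI sites (CCATGG) start at positions 17, 44.
NcoI cuts after the first base of each site, so after positions 17, 44.
Combined cut positions: 17, 29, 41, 44, 59, 126.
Linear molecule, 6 cuts → 7 fragments:
  1–17 → 17 bp
  18–29 → 12 bp
  30–41 → 12 bp
  42–44 → 3 bp
  45–59 → 15 bp
  60–126 → 67 bp
  127–144 → 18 bp
Sorted largest to smallest: 67, 18, 17, 15, 12, 12, 3 bp.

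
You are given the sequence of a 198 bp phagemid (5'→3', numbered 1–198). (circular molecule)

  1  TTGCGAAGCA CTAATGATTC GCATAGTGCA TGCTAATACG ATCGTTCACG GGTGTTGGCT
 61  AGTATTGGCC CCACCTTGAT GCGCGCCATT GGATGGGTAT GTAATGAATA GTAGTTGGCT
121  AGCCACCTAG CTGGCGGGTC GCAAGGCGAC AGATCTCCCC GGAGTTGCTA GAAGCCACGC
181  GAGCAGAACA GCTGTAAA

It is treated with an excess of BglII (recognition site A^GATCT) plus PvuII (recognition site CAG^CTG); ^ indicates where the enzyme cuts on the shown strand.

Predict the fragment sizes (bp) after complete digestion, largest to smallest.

158, 40 bp

The BglII site (AGATCT) starts at position 151.
BglII cuts after the first base of each site, so after position 151.
The PvuII site (CAGCTG) starts at position 189.
PvuII cuts after base 3 of each site, so after position 191.
Combined cut positions: 151, 191.
Circular molecule, 2 cuts → 2 fragments:
  152–191 → 40 bp
  192–198 then 1–151 → 7 + 151 = 158 bp
Sorted largest to smallest: 158, 40 bp.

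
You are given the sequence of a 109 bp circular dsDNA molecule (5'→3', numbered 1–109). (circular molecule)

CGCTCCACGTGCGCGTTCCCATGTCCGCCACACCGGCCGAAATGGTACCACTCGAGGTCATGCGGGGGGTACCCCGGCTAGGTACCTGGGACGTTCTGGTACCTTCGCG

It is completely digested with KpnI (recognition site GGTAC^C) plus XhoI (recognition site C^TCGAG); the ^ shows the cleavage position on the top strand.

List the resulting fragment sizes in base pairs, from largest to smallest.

KpnI sites (GGTACC) start at positions 44, 68, 81, 98.
KpnI cuts after base 5 of each site (before the last base), so after positions 48, 72, 85, 102.
The XhoI site (CTCGAG) starts at position 51.
XhoI cuts after the first base of each site, so after position 51.
Combined cut positions: 48, 51, 72, 85, 102.
Circular molecule, 5 cuts → 5 fragments:
  49–51 → 3 bp
  52–72 → 21 bp
  73–85 → 13 bp
  86–102 → 17 bp
  103–109 then 1–48 → 7 + 48 = 55 bp
Sorted largest to smallest: 55, 21, 17, 13, 3 bp.

55, 21, 17, 13, 3 bp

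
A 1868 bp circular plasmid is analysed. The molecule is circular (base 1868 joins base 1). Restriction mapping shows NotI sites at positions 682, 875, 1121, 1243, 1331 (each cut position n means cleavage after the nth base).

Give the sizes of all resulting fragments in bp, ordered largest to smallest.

Circular molecule, 5 cuts → 5 fragments:
  875 − 682 = 193 bp
  1121 − 875 = 246 bp
  1243 − 1121 = 122 bp
  1331 − 1243 = 88 bp
  wrap: 1868 − 1331 + 682 = 1219 bp
Sorted largest to smallest: 1219, 246, 193, 122, 88 bp.

1219, 246, 193, 122, 88 bp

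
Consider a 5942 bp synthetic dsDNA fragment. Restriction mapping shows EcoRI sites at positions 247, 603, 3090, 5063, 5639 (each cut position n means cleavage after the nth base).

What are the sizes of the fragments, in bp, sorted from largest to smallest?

2487, 1973, 576, 356, 303, 247 bp

Linear molecule, 5 cuts → 6 fragments:
  247 − 0 = 247 bp
  603 − 247 = 356 bp
  3090 − 603 = 2487 bp
  5063 − 3090 = 1973 bp
  5639 − 5063 = 576 bp
  5942 − 5639 = 303 bp
Sorted largest to smallest: 2487, 1973, 576, 356, 303, 247 bp.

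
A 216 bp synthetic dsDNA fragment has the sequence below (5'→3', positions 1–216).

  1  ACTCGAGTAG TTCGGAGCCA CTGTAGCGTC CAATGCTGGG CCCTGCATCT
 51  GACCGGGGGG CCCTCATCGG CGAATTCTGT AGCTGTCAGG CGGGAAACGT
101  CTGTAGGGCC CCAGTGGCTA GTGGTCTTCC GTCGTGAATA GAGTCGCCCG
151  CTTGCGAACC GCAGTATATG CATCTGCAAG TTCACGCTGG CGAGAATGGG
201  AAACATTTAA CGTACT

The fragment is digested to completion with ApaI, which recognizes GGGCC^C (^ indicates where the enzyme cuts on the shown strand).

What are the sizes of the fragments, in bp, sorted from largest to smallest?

ApaI sites (GGGCCC) start at positions 38, 58, 106.
ApaI cuts after base 5 of each site (before the last base), so after positions 42, 62, 110.
Linear molecule, 3 cuts → 4 fragments:
  1–42 → 42 bp
  43–62 → 20 bp
  63–110 → 48 bp
  111–216 → 106 bp
Sorted largest to smallest: 106, 48, 42, 20 bp.

106, 48, 42, 20 bp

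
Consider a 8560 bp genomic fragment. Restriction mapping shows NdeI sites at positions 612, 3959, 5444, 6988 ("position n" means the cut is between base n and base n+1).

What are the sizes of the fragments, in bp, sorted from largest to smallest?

Linear molecule, 4 cuts → 5 fragments:
  612 − 0 = 612 bp
  3959 − 612 = 3347 bp
  5444 − 3959 = 1485 bp
  6988 − 5444 = 1544 bp
  8560 − 6988 = 1572 bp
Sorted largest to smallest: 3347, 1572, 1544, 1485, 612 bp.

3347, 1572, 1544, 1485, 612 bp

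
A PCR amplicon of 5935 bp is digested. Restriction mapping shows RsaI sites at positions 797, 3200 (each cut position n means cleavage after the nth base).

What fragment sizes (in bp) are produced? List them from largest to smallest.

Linear molecule, 2 cuts → 3 fragments:
  797 − 0 = 797 bp
  3200 − 797 = 2403 bp
  5935 − 3200 = 2735 bp
Sorted largest to smallest: 2735, 2403, 797 bp.

2735, 2403, 797 bp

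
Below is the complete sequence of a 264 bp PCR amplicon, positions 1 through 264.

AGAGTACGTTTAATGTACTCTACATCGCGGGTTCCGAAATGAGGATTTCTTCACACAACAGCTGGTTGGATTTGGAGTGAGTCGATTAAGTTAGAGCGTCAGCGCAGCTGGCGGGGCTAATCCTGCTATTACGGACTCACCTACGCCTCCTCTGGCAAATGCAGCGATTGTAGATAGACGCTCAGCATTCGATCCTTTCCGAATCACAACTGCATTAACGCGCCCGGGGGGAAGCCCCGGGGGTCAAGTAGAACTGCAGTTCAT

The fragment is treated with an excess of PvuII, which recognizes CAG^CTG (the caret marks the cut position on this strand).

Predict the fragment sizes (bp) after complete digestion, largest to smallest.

PvuII sites (CAGCTG) start at positions 59, 105.
PvuII cuts after base 3 of each site, so after positions 61, 107.
Linear molecule, 2 cuts → 3 fragments:
  1–61 → 61 bp
  62–107 → 46 bp
  108–264 → 157 bp
Sorted largest to smallest: 157, 61, 46 bp.

157, 61, 46 bp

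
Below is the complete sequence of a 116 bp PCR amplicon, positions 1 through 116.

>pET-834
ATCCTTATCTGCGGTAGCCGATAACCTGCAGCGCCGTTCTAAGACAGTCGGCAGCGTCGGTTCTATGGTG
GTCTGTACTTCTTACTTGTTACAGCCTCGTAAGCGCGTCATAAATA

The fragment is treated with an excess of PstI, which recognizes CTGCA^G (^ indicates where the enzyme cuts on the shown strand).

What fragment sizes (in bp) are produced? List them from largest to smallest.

86, 30 bp

The PstI site (CTGCAG) starts at position 26.
PstI cuts after base 5 of each site (before the last base), so after position 30.
Linear molecule, 1 cut → 2 fragments:
  1–30 → 30 bp
  31–116 → 86 bp
Sorted largest to smallest: 86, 30 bp.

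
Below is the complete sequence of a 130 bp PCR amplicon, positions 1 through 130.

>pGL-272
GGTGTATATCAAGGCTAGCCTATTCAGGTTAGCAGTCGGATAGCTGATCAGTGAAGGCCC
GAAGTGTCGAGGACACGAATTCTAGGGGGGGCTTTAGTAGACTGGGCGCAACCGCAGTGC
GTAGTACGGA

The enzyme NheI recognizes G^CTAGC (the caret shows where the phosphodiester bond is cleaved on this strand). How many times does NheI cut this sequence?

GCTAGC occurs starting at position 14.
NheI cuts at 1 site.

1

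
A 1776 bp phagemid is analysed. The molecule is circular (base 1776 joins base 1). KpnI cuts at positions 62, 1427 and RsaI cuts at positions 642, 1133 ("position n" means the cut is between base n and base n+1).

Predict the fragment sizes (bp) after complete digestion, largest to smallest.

Combined cut positions (sorted): 62, 642, 1133, 1427.
Circular molecule, 4 cuts → 4 fragments:
  642 − 62 = 580 bp
  1133 − 642 = 491 bp
  1427 − 1133 = 294 bp
  wrap: 1776 − 1427 + 62 = 411 bp
Sorted largest to smallest: 580, 491, 411, 294 bp.

580, 491, 411, 294 bp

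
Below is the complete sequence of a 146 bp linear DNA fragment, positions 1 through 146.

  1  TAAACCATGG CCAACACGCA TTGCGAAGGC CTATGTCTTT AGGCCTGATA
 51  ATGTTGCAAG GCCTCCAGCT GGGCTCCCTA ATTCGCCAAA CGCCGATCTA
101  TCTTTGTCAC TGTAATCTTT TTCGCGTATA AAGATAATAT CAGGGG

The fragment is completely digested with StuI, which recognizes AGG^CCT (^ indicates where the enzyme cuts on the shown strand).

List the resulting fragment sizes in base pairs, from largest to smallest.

StuI sites (AGGCCT) start at positions 27, 41, 59.
StuI cuts after base 3 of each site, so after positions 29, 43, 61.
Linear molecule, 3 cuts → 4 fragments:
  1–29 → 29 bp
  30–43 → 14 bp
  44–61 → 18 bp
  62–146 → 85 bp
Sorted largest to smallest: 85, 29, 18, 14 bp.

85, 29, 18, 14 bp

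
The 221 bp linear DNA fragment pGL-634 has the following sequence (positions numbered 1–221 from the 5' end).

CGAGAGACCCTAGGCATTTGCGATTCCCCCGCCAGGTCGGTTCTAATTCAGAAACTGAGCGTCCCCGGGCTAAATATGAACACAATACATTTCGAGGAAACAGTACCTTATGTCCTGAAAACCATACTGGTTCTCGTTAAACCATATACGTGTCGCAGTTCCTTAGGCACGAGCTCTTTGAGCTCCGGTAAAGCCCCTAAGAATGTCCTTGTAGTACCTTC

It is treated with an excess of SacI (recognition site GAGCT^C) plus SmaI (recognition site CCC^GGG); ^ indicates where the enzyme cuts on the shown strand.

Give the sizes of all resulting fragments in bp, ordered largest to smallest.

SacI sites (GAGCTC) start at positions 171, 180.
SacI cuts after base 5 of each site (before the last base), so after positions 175, 184.
The SmaI site (CCCGGG) starts at position 64.
SmaI cuts after base 3 of each site, so after position 66.
Combined cut positions: 66, 175, 184.
Linear molecule, 3 cuts → 4 fragments:
  1–66 → 66 bp
  67–175 → 109 bp
  176–184 → 9 bp
  185–221 → 37 bp
Sorted largest to smallest: 109, 66, 37, 9 bp.

109, 66, 37, 9 bp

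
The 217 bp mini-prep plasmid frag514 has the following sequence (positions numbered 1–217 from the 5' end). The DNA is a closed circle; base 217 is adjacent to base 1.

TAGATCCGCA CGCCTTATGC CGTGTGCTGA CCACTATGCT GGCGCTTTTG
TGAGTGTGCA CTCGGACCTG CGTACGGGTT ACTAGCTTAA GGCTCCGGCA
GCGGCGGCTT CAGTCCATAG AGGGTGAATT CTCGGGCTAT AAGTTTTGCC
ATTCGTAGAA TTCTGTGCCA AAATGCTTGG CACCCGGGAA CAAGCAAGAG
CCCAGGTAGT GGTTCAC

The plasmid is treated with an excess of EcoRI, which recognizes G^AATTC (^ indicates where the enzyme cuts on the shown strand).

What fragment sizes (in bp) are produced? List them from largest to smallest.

185, 32 bp

EcoRI sites (GAATTC) start at positions 126, 158.
EcoRI cuts after the first base of each site, so after positions 126, 158.
Circular molecule, 2 cuts → 2 fragments:
  127–158 → 32 bp
  159–217 then 1–126 → 59 + 126 = 185 bp
Sorted largest to smallest: 185, 32 bp.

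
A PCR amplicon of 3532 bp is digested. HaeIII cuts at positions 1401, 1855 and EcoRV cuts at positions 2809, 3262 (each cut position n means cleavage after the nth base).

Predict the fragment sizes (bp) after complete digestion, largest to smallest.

1401, 954, 454, 453, 270 bp

Combined cut positions (sorted): 1401, 1855, 2809, 3262.
Linear molecule, 4 cuts → 5 fragments:
  1401 − 0 = 1401 bp
  1855 − 1401 = 454 bp
  2809 − 1855 = 954 bp
  3262 − 2809 = 453 bp
  3532 − 3262 = 270 bp
Sorted largest to smallest: 1401, 954, 454, 453, 270 bp.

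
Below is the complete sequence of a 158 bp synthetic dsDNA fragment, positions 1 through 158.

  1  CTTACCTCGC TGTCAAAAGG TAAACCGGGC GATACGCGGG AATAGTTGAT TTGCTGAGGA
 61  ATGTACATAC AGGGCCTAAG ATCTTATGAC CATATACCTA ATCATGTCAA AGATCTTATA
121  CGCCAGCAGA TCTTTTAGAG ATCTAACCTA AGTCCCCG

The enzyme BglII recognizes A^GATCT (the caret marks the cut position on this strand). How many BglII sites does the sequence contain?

AGATCT occurs starting at positions 79, 111, 128, 139.
BglII cuts at 4 sites.

4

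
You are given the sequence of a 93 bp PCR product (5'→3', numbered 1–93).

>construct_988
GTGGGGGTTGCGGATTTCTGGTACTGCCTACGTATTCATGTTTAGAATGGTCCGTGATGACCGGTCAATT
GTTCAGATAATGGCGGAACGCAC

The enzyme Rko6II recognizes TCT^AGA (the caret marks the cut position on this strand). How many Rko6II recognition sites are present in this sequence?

0

No occurrence of TCTAGA is present in the sequence.
Rko6II does not cut: 0 sites.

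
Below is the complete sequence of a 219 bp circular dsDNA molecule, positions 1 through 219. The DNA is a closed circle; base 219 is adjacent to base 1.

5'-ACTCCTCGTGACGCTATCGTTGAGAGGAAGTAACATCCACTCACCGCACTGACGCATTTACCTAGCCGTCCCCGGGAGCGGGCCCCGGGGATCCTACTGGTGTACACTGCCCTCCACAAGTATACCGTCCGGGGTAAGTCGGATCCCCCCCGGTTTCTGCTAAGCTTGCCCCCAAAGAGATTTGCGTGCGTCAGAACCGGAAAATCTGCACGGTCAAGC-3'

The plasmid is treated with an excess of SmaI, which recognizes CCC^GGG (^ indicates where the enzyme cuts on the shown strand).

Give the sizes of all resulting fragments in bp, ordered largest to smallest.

206, 13 bp

SmaI sites (CCCGGG) start at positions 71, 84.
SmaI cuts after base 3 of each site, so after positions 73, 86.
Circular molecule, 2 cuts → 2 fragments:
  74–86 → 13 bp
  87–219 then 1–73 → 133 + 73 = 206 bp
Sorted largest to smallest: 206, 13 bp.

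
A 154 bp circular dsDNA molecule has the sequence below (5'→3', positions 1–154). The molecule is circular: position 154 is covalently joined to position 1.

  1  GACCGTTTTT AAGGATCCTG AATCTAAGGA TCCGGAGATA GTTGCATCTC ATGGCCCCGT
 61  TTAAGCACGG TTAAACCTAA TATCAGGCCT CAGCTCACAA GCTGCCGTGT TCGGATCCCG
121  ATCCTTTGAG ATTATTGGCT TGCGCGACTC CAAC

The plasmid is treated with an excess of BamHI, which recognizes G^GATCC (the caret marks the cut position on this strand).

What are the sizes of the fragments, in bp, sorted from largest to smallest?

BamHI sites (GGATCC) start at positions 13, 28, 113.
BamHI cuts after the first base of each site, so after positions 13, 28, 113.
Circular molecule, 3 cuts → 3 fragments:
  14–28 → 15 bp
  29–113 → 85 bp
  114–154 then 1–13 → 41 + 13 = 54 bp
Sorted largest to smallest: 85, 54, 15 bp.

85, 54, 15 bp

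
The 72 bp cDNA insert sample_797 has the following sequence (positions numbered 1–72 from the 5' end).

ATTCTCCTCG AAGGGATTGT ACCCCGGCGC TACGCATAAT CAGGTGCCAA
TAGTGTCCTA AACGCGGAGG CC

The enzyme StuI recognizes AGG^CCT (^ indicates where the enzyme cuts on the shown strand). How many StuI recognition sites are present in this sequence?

No occurrence of AGGCCT is present in the sequence.
StuI does not cut: 0 sites.

0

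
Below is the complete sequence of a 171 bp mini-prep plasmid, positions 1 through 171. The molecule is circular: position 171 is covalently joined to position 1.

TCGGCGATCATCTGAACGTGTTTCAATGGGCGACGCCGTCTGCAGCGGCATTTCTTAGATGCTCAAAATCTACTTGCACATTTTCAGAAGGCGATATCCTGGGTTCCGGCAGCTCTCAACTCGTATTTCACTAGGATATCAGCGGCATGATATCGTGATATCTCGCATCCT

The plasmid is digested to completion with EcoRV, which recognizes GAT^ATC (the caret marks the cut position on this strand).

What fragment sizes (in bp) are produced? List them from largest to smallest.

107, 42, 14, 8 bp

EcoRV sites (GATATC) start at positions 93, 135, 149, 157.
EcoRV cuts after base 3 of each site, so after positions 95, 137, 151, 159.
Circular molecule, 4 cuts → 4 fragments:
  96–137 → 42 bp
  138–151 → 14 bp
  152–159 → 8 bp
  160–171 then 1–95 → 12 + 95 = 107 bp
Sorted largest to smallest: 107, 42, 14, 8 bp.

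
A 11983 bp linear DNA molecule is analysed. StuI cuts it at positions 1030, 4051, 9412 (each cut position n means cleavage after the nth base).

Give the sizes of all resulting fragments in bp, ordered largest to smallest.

5361, 3021, 2571, 1030 bp

Linear molecule, 3 cuts → 4 fragments:
  1030 − 0 = 1030 bp
  4051 − 1030 = 3021 bp
  9412 − 4051 = 5361 bp
  11983 − 9412 = 2571 bp
Sorted largest to smallest: 5361, 3021, 2571, 1030 bp.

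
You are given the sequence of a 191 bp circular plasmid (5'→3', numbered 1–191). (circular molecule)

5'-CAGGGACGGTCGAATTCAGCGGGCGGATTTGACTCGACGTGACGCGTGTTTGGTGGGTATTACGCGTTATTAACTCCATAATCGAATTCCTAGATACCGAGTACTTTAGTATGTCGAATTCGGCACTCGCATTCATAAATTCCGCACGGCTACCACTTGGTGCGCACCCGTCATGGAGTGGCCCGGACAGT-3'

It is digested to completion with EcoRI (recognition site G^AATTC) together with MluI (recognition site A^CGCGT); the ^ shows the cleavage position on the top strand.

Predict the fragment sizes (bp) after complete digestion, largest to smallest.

EcoRI sites (GAATTC) start at positions 12, 84, 116.
EcoRI cuts after the first base of each site, so after positions 12, 84, 116.
MluI sites (ACGCGT) start at positions 42, 62.
MluI cuts after the first base of each site, so after positions 42, 62.
Combined cut positions: 12, 42, 62, 84, 116.
Circular molecule, 5 cuts → 5 fragments:
  13–42 → 30 bp
  43–62 → 20 bp
  63–84 → 22 bp
  85–116 → 32 bp
  117–191 then 1–12 → 75 + 12 = 87 bp
Sorted largest to smallest: 87, 32, 30, 22, 20 bp.

87, 32, 30, 22, 20 bp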